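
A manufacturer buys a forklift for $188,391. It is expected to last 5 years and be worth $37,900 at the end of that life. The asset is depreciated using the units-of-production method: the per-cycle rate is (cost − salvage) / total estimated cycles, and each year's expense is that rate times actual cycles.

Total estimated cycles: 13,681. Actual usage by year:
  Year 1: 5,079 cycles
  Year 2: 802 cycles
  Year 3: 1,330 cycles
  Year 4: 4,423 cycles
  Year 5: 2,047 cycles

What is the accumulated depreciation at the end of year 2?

Depreciable base = $188,391 − $37,900 = $150,491.
Rate = $150,491 / 13,681 cycles = $11 per cycle.
Year 1: 5,079 × $11 = $55,869. Book value $132,522.
Year 2: 802 × $11 = $8,822. Book value $123,700.
Accumulated through year 2 = $188,391 − $123,700 = $64,691.

$64,691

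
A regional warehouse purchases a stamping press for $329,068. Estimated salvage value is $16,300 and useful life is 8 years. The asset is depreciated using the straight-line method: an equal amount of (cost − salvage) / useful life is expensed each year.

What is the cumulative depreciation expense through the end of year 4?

Depreciable base = $329,068 − $16,300 = $312,768.
Annual expense = $312,768 / 8 = $39,096.
End of year 1: book value $289,972.
End of year 2: book value $250,876.
End of year 3: book value $211,780.
End of year 4: book value $172,684.
Accumulated through year 4 = $329,068 − $172,684 = $156,384.

$156,384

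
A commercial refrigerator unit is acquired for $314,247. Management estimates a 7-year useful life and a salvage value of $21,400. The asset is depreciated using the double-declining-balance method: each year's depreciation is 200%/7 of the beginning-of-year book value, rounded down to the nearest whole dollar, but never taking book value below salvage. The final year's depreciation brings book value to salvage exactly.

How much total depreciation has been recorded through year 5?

Depreciable base = $314,247 − $21,400 = $292,847.
Year 1: ⌊$314,247 × 200%/7⌋ = $89,784. Book value $224,463.
Year 2: ⌊$224,463 × 200%/7⌋ = $64,132. Book value $160,331.
Year 3: ⌊$160,331 × 200%/7⌋ = $45,808. Book value $114,523.
Year 4: ⌊$114,523 × 200%/7⌋ = $32,720. Book value $81,803.
Year 5: ⌊$81,803 × 200%/7⌋ = $23,372. Book value $58,431.
Accumulated through year 5 = $314,247 − $58,431 = $255,816.

$255,816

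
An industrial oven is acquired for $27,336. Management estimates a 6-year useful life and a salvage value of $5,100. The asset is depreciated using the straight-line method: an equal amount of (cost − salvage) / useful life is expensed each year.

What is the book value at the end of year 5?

Depreciable base = $27,336 − $5,100 = $22,236.
Annual expense = $22,236 / 6 = $3,706.
End of year 1: book value $23,630.
End of year 2: book value $19,924.
End of year 3: book value $16,218.
End of year 4: book value $12,512.
End of year 5: book value $8,806.

$8,806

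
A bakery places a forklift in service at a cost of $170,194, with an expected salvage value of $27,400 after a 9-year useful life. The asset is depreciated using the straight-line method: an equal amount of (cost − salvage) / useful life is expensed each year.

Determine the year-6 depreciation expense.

Depreciable base = $170,194 − $27,400 = $142,794.
Annual expense = $142,794 / 9 = $15,866.

$15,866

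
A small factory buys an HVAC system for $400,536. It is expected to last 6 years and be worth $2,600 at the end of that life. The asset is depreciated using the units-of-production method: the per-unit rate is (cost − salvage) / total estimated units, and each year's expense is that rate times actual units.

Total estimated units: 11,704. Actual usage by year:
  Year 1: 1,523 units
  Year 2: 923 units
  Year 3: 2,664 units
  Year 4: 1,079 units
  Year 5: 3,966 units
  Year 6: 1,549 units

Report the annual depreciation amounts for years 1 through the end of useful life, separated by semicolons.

Depreciable base = $400,536 − $2,600 = $397,936.
Rate = $397,936 / 11,704 units = $34 per unit.
Year 1: 1,523 × $34 = $51,782. Book value $348,754.
Year 2: 923 × $34 = $31,382. Book value $317,372.
Year 3: 2,664 × $34 = $90,576. Book value $226,796.
Year 4: 1,079 × $34 = $36,686. Book value $190,110.
Year 5: 3,966 × $34 = $134,844. Book value $55,266.
Year 6: 1,549 × $34 = $52,666. Book value $2,600.

$51,782; $31,382; $90,576; $36,686; $134,844; $52,666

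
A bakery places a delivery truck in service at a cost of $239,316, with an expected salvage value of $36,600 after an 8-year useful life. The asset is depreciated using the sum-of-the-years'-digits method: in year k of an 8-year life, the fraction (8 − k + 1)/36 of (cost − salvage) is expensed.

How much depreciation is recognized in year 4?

Depreciable base = $239,316 − $36,600 = $202,716.
Sum of the years' digits = 8+7+6+5+4+3+2+1 = 36.
Year 1: $202,716 × 8/36 = $45,048. Book value $194,268.
Year 2: $202,716 × 7/36 = $39,417. Book value $154,851.
Year 3: $202,716 × 6/36 = $33,786. Book value $121,065.
Year 4: $202,716 × 5/36 = $28,155. Book value $92,910.

$28,155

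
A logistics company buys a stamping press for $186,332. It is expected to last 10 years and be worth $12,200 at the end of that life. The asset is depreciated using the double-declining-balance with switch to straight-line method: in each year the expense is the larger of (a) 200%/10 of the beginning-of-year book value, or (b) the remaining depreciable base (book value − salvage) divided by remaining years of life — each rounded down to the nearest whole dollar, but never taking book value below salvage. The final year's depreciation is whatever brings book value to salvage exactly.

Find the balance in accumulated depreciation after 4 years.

Depreciable base = $186,332 − $12,200 = $174,132.
Year 1: DB = ⌊$186,332 × 200%/10⌋ = $37,266; SL = ⌊$174,132/10⌋ = $17,413 → take DB $37,266. Book value $149,066.
Year 2: DB = ⌊$149,066 × 200%/10⌋ = $29,813; SL = ⌊$136,866/9⌋ = $15,207 → take DB $29,813. Book value $119,253.
Year 3: DB = ⌊$119,253 × 200%/10⌋ = $23,850; SL = ⌊$107,053/8⌋ = $13,381 → take DB $23,850. Book value $95,403.
Year 4: DB = ⌊$95,403 × 200%/10⌋ = $19,080; SL = ⌊$83,203/7⌋ = $11,886 → take DB $19,080. Book value $76,323.
Accumulated through year 4 = $186,332 − $76,323 = $110,009.

$110,009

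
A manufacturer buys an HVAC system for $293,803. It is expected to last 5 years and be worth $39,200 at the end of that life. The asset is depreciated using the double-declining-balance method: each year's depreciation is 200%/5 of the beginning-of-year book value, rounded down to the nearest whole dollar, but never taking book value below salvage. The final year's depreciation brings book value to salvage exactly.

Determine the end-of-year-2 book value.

Depreciable base = $293,803 − $39,200 = $254,603.
Year 1: ⌊$293,803 × 200%/5⌋ = $117,521. Book value $176,282.
Year 2: ⌊$176,282 × 200%/5⌋ = $70,512. Book value $105,770.

$105,770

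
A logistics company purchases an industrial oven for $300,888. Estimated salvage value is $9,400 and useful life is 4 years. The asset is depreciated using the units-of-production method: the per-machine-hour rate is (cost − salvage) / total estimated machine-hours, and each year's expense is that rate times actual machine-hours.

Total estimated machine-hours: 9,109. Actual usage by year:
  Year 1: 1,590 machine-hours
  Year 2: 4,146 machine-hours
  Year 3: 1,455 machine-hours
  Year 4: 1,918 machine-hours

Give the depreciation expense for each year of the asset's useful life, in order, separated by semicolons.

Depreciable base = $300,888 − $9,400 = $291,488.
Rate = $291,488 / 9,109 machine-hours = $32 per machine-hour.
Year 1: 1,590 × $32 = $50,880. Book value $250,008.
Year 2: 4,146 × $32 = $132,672. Book value $117,336.
Year 3: 1,455 × $32 = $46,560. Book value $70,776.
Year 4: 1,918 × $32 = $61,376. Book value $9,400.

$50,880; $132,672; $46,560; $61,376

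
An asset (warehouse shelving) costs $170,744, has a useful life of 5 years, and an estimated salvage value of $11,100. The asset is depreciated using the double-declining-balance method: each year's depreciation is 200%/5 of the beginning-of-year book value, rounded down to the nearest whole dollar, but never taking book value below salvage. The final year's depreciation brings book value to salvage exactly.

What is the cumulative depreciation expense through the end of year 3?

Depreciable base = $170,744 − $11,100 = $159,644.
Year 1: ⌊$170,744 × 200%/5⌋ = $68,297. Book value $102,447.
Year 2: ⌊$102,447 × 200%/5⌋ = $40,978. Book value $61,469.
Year 3: ⌊$61,469 × 200%/5⌋ = $24,587. Book value $36,882.
Accumulated through year 3 = $170,744 − $36,882 = $133,862.

$133,862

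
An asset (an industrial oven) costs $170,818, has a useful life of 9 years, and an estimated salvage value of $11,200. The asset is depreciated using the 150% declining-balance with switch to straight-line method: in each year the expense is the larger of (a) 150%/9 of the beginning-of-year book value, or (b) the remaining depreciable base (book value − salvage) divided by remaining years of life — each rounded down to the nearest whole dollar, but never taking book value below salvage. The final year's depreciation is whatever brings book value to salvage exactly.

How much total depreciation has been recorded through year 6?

$116,910

Depreciable base = $170,818 − $11,200 = $159,618.
Year 1: DB = ⌊$170,818 × 150%/9⌋ = $28,469; SL = ⌊$159,618/9⌋ = $17,735 → take DB $28,469. Book value $142,349.
Year 2: DB = ⌊$142,349 × 150%/9⌋ = $23,724; SL = ⌊$131,149/8⌋ = $16,393 → take DB $23,724. Book value $118,625.
Year 3: DB = ⌊$118,625 × 150%/9⌋ = $19,770; SL = ⌊$107,425/7⌋ = $15,346 → take DB $19,770. Book value $98,855.
Year 4: DB = ⌊$98,855 × 150%/9⌋ = $16,475; SL = ⌊$87,655/6⌋ = $14,609 → take DB $16,475. Book value $82,380.
Year 5: DB = ⌊$82,380 × 150%/9⌋ = $13,730; SL = ⌊$71,180/5⌋ = $14,236 → take SL $14,236. Book value $68,144.
Year 6: DB = ⌊$68,144 × 150%/9⌋ = $11,357; SL = ⌊$56,944/4⌋ = $14,236 → take SL $14,236. Book value $53,908.
Accumulated through year 6 = $170,818 − $53,908 = $116,910.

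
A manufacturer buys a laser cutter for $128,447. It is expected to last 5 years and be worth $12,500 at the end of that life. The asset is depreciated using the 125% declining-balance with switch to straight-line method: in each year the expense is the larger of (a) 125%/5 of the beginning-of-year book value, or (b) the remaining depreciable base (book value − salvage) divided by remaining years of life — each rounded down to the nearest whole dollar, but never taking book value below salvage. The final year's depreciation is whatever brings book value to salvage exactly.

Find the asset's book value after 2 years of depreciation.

$72,252

Depreciable base = $128,447 − $12,500 = $115,947.
Year 1: DB = ⌊$128,447 × 125%/5⌋ = $32,111; SL = ⌊$115,947/5⌋ = $23,189 → take DB $32,111. Book value $96,336.
Year 2: DB = ⌊$96,336 × 125%/5⌋ = $24,084; SL = ⌊$83,836/4⌋ = $20,959 → take DB $24,084. Book value $72,252.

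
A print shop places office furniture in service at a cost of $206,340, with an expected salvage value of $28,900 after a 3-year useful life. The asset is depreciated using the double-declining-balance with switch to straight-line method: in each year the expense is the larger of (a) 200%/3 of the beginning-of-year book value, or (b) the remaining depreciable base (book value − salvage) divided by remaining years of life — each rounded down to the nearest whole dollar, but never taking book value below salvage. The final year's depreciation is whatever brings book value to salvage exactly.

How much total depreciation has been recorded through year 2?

$177,440

Depreciable base = $206,340 − $28,900 = $177,440.
Year 1: DB = ⌊$206,340 × 200%/3⌋ = $137,560; SL = ⌊$177,440/3⌋ = $59,146 → take DB $137,560. Book value $68,780.
Year 2: DB = ⌊$68,780 × 200%/3⌋ = $45,853; SL = ⌊$39,880/2⌋ = $19,940 → take DB $45,853, capped at $39,880. Book value $28,900.
Accumulated through year 2 = $206,340 − $28,900 = $177,440.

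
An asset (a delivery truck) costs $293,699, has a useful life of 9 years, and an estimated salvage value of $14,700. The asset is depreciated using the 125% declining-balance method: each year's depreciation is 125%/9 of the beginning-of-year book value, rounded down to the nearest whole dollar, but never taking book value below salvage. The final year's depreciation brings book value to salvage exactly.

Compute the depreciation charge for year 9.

Depreciable base = $293,699 − $14,700 = $278,999.
Year 1: ⌊$293,699 × 125%/9⌋ = $40,791. Book value $252,908.
Year 2: ⌊$252,908 × 125%/9⌋ = $35,126. Book value $217,782.
Year 3: ⌊$217,782 × 125%/9⌋ = $30,247. Book value $187,535.
Year 4: ⌊$187,535 × 125%/9⌋ = $26,046. Book value $161,489.
Year 5: ⌊$161,489 × 125%/9⌋ = $22,429. Book value $139,060.
Year 6: ⌊$139,060 × 125%/9⌋ = $19,313. Book value $119,747.
Year 7: ⌊$119,747 × 125%/9⌋ = $16,631. Book value $103,116.
Year 8: ⌊$103,116 × 125%/9⌋ = $14,321. Book value $88,795.
Year 9 (final): $88,795 − $14,700 = $74,095. Book value $14,700.

$74,095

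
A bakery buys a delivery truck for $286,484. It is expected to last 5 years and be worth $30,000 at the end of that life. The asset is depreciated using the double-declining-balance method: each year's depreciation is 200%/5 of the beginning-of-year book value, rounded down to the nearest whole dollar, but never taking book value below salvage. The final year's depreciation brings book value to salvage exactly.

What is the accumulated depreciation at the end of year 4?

$249,355

Depreciable base = $286,484 − $30,000 = $256,484.
Year 1: ⌊$286,484 × 200%/5⌋ = $114,593. Book value $171,891.
Year 2: ⌊$171,891 × 200%/5⌋ = $68,756. Book value $103,135.
Year 3: ⌊$103,135 × 200%/5⌋ = $41,254. Book value $61,881.
Year 4: ⌊$61,881 × 200%/5⌋ = $24,752. Book value $37,129.
Accumulated through year 4 = $286,484 − $37,129 = $249,355.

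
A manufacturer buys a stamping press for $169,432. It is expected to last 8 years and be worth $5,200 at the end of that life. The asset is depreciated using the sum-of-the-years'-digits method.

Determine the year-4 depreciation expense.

$22,810

Depreciable base = $169,432 − $5,200 = $164,232.
Sum of the years' digits = 8+7+6+5+4+3+2+1 = 36.
Year 1: $164,232 × 8/36 = $36,496. Book value $132,936.
Year 2: $164,232 × 7/36 = $31,934. Book value $101,002.
Year 3: $164,232 × 6/36 = $27,372. Book value $73,630.
Year 4: $164,232 × 5/36 = $22,810. Book value $50,820.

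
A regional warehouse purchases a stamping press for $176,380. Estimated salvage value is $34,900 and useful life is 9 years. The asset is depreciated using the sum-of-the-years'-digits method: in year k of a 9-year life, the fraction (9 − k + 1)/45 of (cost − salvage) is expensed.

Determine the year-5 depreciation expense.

$15,720

Depreciable base = $176,380 − $34,900 = $141,480.
Sum of the years' digits = 9+8+7+6+5+4+3+2+1 = 45.
Year 1: $141,480 × 9/45 = $28,296. Book value $148,084.
Year 2: $141,480 × 8/45 = $25,152. Book value $122,932.
Year 3: $141,480 × 7/45 = $22,008. Book value $100,924.
Year 4: $141,480 × 6/45 = $18,864. Book value $82,060.
Year 5: $141,480 × 5/45 = $15,720. Book value $66,340.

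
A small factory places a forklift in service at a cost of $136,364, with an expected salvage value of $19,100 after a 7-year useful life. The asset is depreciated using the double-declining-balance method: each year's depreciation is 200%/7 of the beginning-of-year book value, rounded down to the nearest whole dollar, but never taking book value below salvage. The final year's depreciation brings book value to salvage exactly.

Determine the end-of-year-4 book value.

Depreciable base = $136,364 − $19,100 = $117,264.
Year 1: ⌊$136,364 × 200%/7⌋ = $38,961. Book value $97,403.
Year 2: ⌊$97,403 × 200%/7⌋ = $27,829. Book value $69,574.
Year 3: ⌊$69,574 × 200%/7⌋ = $19,878. Book value $49,696.
Year 4: ⌊$49,696 × 200%/7⌋ = $14,198. Book value $35,498.

$35,498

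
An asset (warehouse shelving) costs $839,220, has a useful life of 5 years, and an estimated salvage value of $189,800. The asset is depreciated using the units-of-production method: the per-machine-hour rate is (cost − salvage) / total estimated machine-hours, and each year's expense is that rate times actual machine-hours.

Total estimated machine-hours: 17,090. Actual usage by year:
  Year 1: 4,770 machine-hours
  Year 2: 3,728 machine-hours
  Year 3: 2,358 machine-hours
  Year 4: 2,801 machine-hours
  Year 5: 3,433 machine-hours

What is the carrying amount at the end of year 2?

Depreciable base = $839,220 − $189,800 = $649,420.
Rate = $649,420 / 17,090 machine-hours = $38 per machine-hour.
Year 1: 4,770 × $38 = $181,260. Book value $657,960.
Year 2: 3,728 × $38 = $141,664. Book value $516,296.

$516,296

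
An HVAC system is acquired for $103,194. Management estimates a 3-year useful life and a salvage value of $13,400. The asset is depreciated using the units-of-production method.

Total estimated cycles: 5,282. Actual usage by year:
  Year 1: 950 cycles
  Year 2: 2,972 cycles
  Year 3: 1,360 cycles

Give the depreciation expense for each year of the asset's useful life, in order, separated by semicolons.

Depreciable base = $103,194 − $13,400 = $89,794.
Rate = $89,794 / 5,282 cycles = $17 per cycle.
Year 1: 950 × $17 = $16,150. Book value $87,044.
Year 2: 2,972 × $17 = $50,524. Book value $36,520.
Year 3: 1,360 × $17 = $23,120. Book value $13,400.

$16,150; $50,524; $23,120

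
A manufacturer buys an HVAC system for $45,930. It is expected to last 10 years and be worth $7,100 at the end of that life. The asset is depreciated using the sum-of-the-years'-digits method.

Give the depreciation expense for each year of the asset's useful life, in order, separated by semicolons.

$7,060; $6,354; $5,648; $4,942; $4,236; $3,530; $2,824; $2,118; $1,412; $706

Depreciable base = $45,930 − $7,100 = $38,830.
Sum of the years' digits = 10+9+8+7+6+5+4+3+2+1 = 55.
Year 1: $38,830 × 10/55 = $7,060. Book value $38,870.
Year 2: $38,830 × 9/55 = $6,354. Book value $32,516.
Year 3: $38,830 × 8/55 = $5,648. Book value $26,868.
Year 4: $38,830 × 7/55 = $4,942. Book value $21,926.
Year 5: $38,830 × 6/55 = $4,236. Book value $17,690.
Year 6: $38,830 × 5/55 = $3,530. Book value $14,160.
Year 7: $38,830 × 4/55 = $2,824. Book value $11,336.
Year 8: $38,830 × 3/55 = $2,118. Book value $9,218.
Year 9: $38,830 × 2/55 = $1,412. Book value $7,806.
Year 10: $38,830 × 1/55 = $706. Book value $7,100.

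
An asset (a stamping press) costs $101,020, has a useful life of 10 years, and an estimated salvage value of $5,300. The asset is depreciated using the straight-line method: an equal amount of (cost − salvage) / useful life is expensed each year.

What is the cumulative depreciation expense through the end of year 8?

Depreciable base = $101,020 − $5,300 = $95,720.
Annual expense = $95,720 / 10 = $9,572.
End of year 1: book value $91,448.
End of year 2: book value $81,876.
End of year 3: book value $72,304.
End of year 4: book value $62,732.
End of year 5: book value $53,160.
End of year 6: book value $43,588.
End of year 7: book value $34,016.
End of year 8: book value $24,444.
Accumulated through year 8 = $101,020 − $24,444 = $76,576.

$76,576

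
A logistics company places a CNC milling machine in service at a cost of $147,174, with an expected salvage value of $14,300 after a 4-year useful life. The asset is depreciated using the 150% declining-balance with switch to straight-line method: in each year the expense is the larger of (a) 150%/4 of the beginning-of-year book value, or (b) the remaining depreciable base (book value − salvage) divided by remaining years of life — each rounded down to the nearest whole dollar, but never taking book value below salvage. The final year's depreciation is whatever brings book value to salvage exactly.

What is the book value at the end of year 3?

Depreciable base = $147,174 − $14,300 = $132,874.
Year 1: DB = ⌊$147,174 × 150%/4⌋ = $55,190; SL = ⌊$132,874/4⌋ = $33,218 → take DB $55,190. Book value $91,984.
Year 2: DB = ⌊$91,984 × 150%/4⌋ = $34,494; SL = ⌊$77,684/3⌋ = $25,894 → take DB $34,494. Book value $57,490.
Year 3: DB = ⌊$57,490 × 150%/4⌋ = $21,558; SL = ⌊$43,190/2⌋ = $21,595 → take SL $21,595. Book value $35,895.

$35,895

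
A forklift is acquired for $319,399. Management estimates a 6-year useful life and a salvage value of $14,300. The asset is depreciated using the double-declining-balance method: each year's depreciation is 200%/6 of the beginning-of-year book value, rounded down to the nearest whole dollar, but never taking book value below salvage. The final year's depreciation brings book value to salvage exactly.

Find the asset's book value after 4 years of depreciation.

$63,092

Depreciable base = $319,399 − $14,300 = $305,099.
Year 1: ⌊$319,399 × 200%/6⌋ = $106,466. Book value $212,933.
Year 2: ⌊$212,933 × 200%/6⌋ = $70,977. Book value $141,956.
Year 3: ⌊$141,956 × 200%/6⌋ = $47,318. Book value $94,638.
Year 4: ⌊$94,638 × 200%/6⌋ = $31,546. Book value $63,092.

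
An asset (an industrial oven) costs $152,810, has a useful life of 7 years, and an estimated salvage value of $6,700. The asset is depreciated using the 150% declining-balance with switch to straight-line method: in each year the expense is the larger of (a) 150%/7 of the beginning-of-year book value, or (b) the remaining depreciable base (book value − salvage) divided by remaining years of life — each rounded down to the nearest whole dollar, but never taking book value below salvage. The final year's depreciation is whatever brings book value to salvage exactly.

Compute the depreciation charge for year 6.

Depreciable base = $152,810 − $6,700 = $146,110.
Year 1: DB = ⌊$152,810 × 150%/7⌋ = $32,745; SL = ⌊$146,110/7⌋ = $20,872 → take DB $32,745. Book value $120,065.
Year 2: DB = ⌊$120,065 × 150%/7⌋ = $25,728; SL = ⌊$113,365/6⌋ = $18,894 → take DB $25,728. Book value $94,337.
Year 3: DB = ⌊$94,337 × 150%/7⌋ = $20,215; SL = ⌊$87,637/5⌋ = $17,527 → take DB $20,215. Book value $74,122.
Year 4: DB = ⌊$74,122 × 150%/7⌋ = $15,883; SL = ⌊$67,422/4⌋ = $16,855 → take SL $16,855. Book value $57,267.
Year 5: DB = ⌊$57,267 × 150%/7⌋ = $12,271; SL = ⌊$50,567/3⌋ = $16,855 → take SL $16,855. Book value $40,412.
Year 6: DB = ⌊$40,412 × 150%/7⌋ = $8,659; SL = ⌊$33,712/2⌋ = $16,856 → take SL $16,856. Book value $23,556.

$16,856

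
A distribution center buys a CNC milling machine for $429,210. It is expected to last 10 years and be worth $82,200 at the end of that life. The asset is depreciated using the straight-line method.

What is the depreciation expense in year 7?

$34,701

Depreciable base = $429,210 − $82,200 = $347,010.
Annual expense = $347,010 / 10 = $34,701.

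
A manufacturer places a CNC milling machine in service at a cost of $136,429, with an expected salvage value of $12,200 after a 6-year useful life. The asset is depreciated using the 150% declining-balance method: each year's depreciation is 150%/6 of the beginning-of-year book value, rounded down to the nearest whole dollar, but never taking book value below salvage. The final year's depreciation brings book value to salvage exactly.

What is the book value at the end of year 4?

Depreciable base = $136,429 − $12,200 = $124,229.
Year 1: ⌊$136,429 × 150%/6⌋ = $34,107. Book value $102,322.
Year 2: ⌊$102,322 × 150%/6⌋ = $25,580. Book value $76,742.
Year 3: ⌊$76,742 × 150%/6⌋ = $19,185. Book value $57,557.
Year 4: ⌊$57,557 × 150%/6⌋ = $14,389. Book value $43,168.

$43,168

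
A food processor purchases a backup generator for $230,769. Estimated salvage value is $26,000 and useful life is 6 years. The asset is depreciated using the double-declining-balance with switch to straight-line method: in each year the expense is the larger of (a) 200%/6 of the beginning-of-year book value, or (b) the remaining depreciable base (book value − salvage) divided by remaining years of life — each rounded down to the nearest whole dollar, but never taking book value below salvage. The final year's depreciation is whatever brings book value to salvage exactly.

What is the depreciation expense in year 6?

$4,390

Depreciable base = $230,769 − $26,000 = $204,769.
Year 1: DB = ⌊$230,769 × 200%/6⌋ = $76,923; SL = ⌊$204,769/6⌋ = $34,128 → take DB $76,923. Book value $153,846.
Year 2: DB = ⌊$153,846 × 200%/6⌋ = $51,282; SL = ⌊$127,846/5⌋ = $25,569 → take DB $51,282. Book value $102,564.
Year 3: DB = ⌊$102,564 × 200%/6⌋ = $34,188; SL = ⌊$76,564/4⌋ = $19,141 → take DB $34,188. Book value $68,376.
Year 4: DB = ⌊$68,376 × 200%/6⌋ = $22,792; SL = ⌊$42,376/3⌋ = $14,125 → take DB $22,792. Book value $45,584.
Year 5: DB = ⌊$45,584 × 200%/6⌋ = $15,194; SL = ⌊$19,584/2⌋ = $9,792 → take DB $15,194. Book value $30,390.
Year 6 (final): $30,390 − $26,000 = $4,390. Book value $26,000.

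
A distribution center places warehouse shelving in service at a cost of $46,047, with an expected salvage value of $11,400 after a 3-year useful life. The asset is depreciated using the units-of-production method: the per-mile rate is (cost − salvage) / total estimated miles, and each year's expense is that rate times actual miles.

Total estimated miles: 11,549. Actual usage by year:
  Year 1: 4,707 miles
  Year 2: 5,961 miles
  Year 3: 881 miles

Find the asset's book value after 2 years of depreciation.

Depreciable base = $46,047 − $11,400 = $34,647.
Rate = $34,647 / 11,549 miles = $3 per mile.
Year 1: 4,707 × $3 = $14,121. Book value $31,926.
Year 2: 5,961 × $3 = $17,883. Book value $14,043.

$14,043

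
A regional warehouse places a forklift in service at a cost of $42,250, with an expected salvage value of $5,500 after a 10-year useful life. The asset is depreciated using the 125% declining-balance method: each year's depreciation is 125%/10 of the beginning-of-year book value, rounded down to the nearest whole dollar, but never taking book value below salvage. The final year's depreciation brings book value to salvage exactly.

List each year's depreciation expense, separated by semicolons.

$5,281; $4,621; $4,043; $3,538; $3,095; $2,709; $2,370; $2,074; $1,814; $7,205

Depreciable base = $42,250 − $5,500 = $36,750.
Year 1: ⌊$42,250 × 125%/10⌋ = $5,281. Book value $36,969.
Year 2: ⌊$36,969 × 125%/10⌋ = $4,621. Book value $32,348.
Year 3: ⌊$32,348 × 125%/10⌋ = $4,043. Book value $28,305.
Year 4: ⌊$28,305 × 125%/10⌋ = $3,538. Book value $24,767.
Year 5: ⌊$24,767 × 125%/10⌋ = $3,095. Book value $21,672.
Year 6: ⌊$21,672 × 125%/10⌋ = $2,709. Book value $18,963.
Year 7: ⌊$18,963 × 125%/10⌋ = $2,370. Book value $16,593.
Year 8: ⌊$16,593 × 125%/10⌋ = $2,074. Book value $14,519.
Year 9: ⌊$14,519 × 125%/10⌋ = $1,814. Book value $12,705.
Year 10 (final): $12,705 − $5,500 = $7,205. Book value $5,500.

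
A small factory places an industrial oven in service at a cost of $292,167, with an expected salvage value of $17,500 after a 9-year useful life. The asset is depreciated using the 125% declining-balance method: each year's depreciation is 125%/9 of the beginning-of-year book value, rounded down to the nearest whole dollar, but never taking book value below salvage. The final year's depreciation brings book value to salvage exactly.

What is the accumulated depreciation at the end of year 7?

$189,588

Depreciable base = $292,167 − $17,500 = $274,667.
Year 1: ⌊$292,167 × 125%/9⌋ = $40,578. Book value $251,589.
Year 2: ⌊$251,589 × 125%/9⌋ = $34,942. Book value $216,647.
Year 3: ⌊$216,647 × 125%/9⌋ = $30,089. Book value $186,558.
Year 4: ⌊$186,558 × 125%/9⌋ = $25,910. Book value $160,648.
Year 5: ⌊$160,648 × 125%/9⌋ = $22,312. Book value $138,336.
Year 6: ⌊$138,336 × 125%/9⌋ = $19,213. Book value $119,123.
Year 7: ⌊$119,123 × 125%/9⌋ = $16,544. Book value $102,579.
Accumulated through year 7 = $292,167 − $102,579 = $189,588.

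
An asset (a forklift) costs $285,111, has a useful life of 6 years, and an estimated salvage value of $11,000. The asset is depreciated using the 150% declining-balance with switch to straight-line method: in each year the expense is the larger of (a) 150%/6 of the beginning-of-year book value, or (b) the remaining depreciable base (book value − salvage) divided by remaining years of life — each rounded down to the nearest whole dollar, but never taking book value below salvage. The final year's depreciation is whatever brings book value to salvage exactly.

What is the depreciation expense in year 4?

Depreciable base = $285,111 − $11,000 = $274,111.
Year 1: DB = ⌊$285,111 × 150%/6⌋ = $71,277; SL = ⌊$274,111/6⌋ = $45,685 → take DB $71,277. Book value $213,834.
Year 2: DB = ⌊$213,834 × 150%/6⌋ = $53,458; SL = ⌊$202,834/5⌋ = $40,566 → take DB $53,458. Book value $160,376.
Year 3: DB = ⌊$160,376 × 150%/6⌋ = $40,094; SL = ⌊$149,376/4⌋ = $37,344 → take DB $40,094. Book value $120,282.
Year 4: DB = ⌊$120,282 × 150%/6⌋ = $30,070; SL = ⌊$109,282/3⌋ = $36,427 → take SL $36,427. Book value $83,855.

$36,427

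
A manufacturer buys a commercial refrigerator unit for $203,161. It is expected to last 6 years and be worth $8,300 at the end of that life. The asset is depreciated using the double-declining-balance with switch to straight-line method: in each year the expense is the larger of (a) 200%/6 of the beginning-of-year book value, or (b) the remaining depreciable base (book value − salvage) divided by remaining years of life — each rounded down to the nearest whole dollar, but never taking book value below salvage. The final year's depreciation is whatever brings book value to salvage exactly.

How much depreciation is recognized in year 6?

Depreciable base = $203,161 − $8,300 = $194,861.
Year 1: DB = ⌊$203,161 × 200%/6⌋ = $67,720; SL = ⌊$194,861/6⌋ = $32,476 → take DB $67,720. Book value $135,441.
Year 2: DB = ⌊$135,441 × 200%/6⌋ = $45,147; SL = ⌊$127,141/5⌋ = $25,428 → take DB $45,147. Book value $90,294.
Year 3: DB = ⌊$90,294 × 200%/6⌋ = $30,098; SL = ⌊$81,994/4⌋ = $20,498 → take DB $30,098. Book value $60,196.
Year 4: DB = ⌊$60,196 × 200%/6⌋ = $20,065; SL = ⌊$51,896/3⌋ = $17,298 → take DB $20,065. Book value $40,131.
Year 5: DB = ⌊$40,131 × 200%/6⌋ = $13,377; SL = ⌊$31,831/2⌋ = $15,915 → take SL $15,915. Book value $24,216.
Year 6 (final): $24,216 − $8,300 = $15,916. Book value $8,300.

$15,916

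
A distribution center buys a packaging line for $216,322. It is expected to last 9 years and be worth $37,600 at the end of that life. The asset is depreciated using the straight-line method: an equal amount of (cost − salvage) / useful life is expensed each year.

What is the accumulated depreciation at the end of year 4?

$79,432

Depreciable base = $216,322 − $37,600 = $178,722.
Annual expense = $178,722 / 9 = $19,858.
End of year 1: book value $196,464.
End of year 2: book value $176,606.
End of year 3: book value $156,748.
End of year 4: book value $136,890.
Accumulated through year 4 = $216,322 − $136,890 = $79,432.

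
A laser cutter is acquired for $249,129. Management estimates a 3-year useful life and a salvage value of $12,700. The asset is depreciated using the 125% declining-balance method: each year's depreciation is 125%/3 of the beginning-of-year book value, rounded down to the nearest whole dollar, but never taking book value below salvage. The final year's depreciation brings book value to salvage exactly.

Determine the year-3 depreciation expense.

Depreciable base = $249,129 − $12,700 = $236,429.
Year 1: ⌊$249,129 × 125%/3⌋ = $103,803. Book value $145,326.
Year 2: ⌊$145,326 × 125%/3⌋ = $60,552. Book value $84,774.
Year 3 (final): $84,774 − $12,700 = $72,074. Book value $12,700.

$72,074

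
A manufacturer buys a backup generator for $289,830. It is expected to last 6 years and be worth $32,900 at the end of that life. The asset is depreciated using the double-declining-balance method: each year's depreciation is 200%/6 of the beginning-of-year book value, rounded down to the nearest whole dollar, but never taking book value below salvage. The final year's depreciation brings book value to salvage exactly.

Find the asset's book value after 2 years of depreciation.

$128,814

Depreciable base = $289,830 − $32,900 = $256,930.
Year 1: ⌊$289,830 × 200%/6⌋ = $96,610. Book value $193,220.
Year 2: ⌊$193,220 × 200%/6⌋ = $64,406. Book value $128,814.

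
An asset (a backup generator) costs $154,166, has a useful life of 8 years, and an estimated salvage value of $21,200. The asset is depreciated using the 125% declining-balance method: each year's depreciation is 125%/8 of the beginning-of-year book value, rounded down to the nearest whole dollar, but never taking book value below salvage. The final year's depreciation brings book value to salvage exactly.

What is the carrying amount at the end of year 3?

Depreciable base = $154,166 − $21,200 = $132,966.
Year 1: ⌊$154,166 × 125%/8⌋ = $24,088. Book value $130,078.
Year 2: ⌊$130,078 × 125%/8⌋ = $20,324. Book value $109,754.
Year 3: ⌊$109,754 × 125%/8⌋ = $17,149. Book value $92,605.

$92,605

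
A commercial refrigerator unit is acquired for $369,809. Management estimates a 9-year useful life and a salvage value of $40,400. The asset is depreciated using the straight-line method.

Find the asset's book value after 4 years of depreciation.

$223,405

Depreciable base = $369,809 − $40,400 = $329,409.
Annual expense = $329,409 / 9 = $36,601.
End of year 1: book value $333,208.
End of year 2: book value $296,607.
End of year 3: book value $260,006.
End of year 4: book value $223,405.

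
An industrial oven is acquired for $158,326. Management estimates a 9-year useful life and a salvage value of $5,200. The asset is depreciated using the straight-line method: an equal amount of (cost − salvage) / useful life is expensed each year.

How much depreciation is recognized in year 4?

$17,014

Depreciable base = $158,326 − $5,200 = $153,126.
Annual expense = $153,126 / 9 = $17,014.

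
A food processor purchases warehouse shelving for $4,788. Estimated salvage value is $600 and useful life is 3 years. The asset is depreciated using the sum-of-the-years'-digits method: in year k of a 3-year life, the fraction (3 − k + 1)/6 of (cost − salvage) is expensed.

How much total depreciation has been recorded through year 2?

Depreciable base = $4,788 − $600 = $4,188.
Sum of the years' digits = 3+2+1 = 6.
Year 1: $4,188 × 3/6 = $2,094. Book value $2,694.
Year 2: $4,188 × 2/6 = $1,396. Book value $1,298.
Accumulated through year 2 = $4,788 − $1,298 = $3,490.

$3,490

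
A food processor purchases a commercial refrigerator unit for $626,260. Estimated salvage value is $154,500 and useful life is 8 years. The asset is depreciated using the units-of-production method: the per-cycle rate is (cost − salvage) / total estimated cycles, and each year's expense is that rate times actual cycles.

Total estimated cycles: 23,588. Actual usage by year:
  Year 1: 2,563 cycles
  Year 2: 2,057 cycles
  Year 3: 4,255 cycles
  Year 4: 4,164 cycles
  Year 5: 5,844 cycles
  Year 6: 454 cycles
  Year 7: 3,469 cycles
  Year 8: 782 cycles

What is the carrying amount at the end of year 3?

$448,760

Depreciable base = $626,260 − $154,500 = $471,760.
Rate = $471,760 / 23,588 cycles = $20 per cycle.
Year 1: 2,563 × $20 = $51,260. Book value $575,000.
Year 2: 2,057 × $20 = $41,140. Book value $533,860.
Year 3: 4,255 × $20 = $85,100. Book value $448,760.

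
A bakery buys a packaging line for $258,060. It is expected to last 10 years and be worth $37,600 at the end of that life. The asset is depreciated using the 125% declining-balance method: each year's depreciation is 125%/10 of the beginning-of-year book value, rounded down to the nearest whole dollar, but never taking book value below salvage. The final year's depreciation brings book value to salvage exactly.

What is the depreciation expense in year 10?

$39,990

Depreciable base = $258,060 − $37,600 = $220,460.
Year 1: ⌊$258,060 × 125%/10⌋ = $32,257. Book value $225,803.
Year 2: ⌊$225,803 × 125%/10⌋ = $28,225. Book value $197,578.
Year 3: ⌊$197,578 × 125%/10⌋ = $24,697. Book value $172,881.
Year 4: ⌊$172,881 × 125%/10⌋ = $21,610. Book value $151,271.
Year 5: ⌊$151,271 × 125%/10⌋ = $18,908. Book value $132,363.
Year 6: ⌊$132,363 × 125%/10⌋ = $16,545. Book value $115,818.
Year 7: ⌊$115,818 × 125%/10⌋ = $14,477. Book value $101,341.
Year 8: ⌊$101,341 × 125%/10⌋ = $12,667. Book value $88,674.
Year 9: ⌊$88,674 × 125%/10⌋ = $11,084. Book value $77,590.
Year 10 (final): $77,590 − $37,600 = $39,990. Book value $37,600.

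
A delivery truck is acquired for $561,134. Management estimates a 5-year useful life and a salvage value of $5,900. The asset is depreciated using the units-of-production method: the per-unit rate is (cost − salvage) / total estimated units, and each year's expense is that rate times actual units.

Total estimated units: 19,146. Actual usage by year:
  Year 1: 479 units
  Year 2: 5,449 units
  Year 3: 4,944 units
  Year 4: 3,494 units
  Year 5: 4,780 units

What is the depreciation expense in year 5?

Depreciable base = $561,134 − $5,900 = $555,234.
Rate = $555,234 / 19,146 units = $29 per unit.
Year 1: 479 × $29 = $13,891. Book value $547,243.
Year 2: 5,449 × $29 = $158,021. Book value $389,222.
Year 3: 4,944 × $29 = $143,376. Book value $245,846.
Year 4: 3,494 × $29 = $101,326. Book value $144,520.
Year 5: 4,780 × $29 = $138,620. Book value $5,900.

$138,620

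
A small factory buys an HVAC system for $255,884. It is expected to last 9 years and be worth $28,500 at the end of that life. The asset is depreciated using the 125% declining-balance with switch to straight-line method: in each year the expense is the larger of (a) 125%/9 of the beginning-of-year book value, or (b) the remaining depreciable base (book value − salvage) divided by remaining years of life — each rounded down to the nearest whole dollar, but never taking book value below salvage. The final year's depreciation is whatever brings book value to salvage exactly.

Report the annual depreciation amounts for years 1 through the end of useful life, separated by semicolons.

$35,539; $30,603; $26,353; $22,692; $22,439; $22,439; $22,439; $22,440; $22,440

Depreciable base = $255,884 − $28,500 = $227,384.
Year 1: DB = ⌊$255,884 × 125%/9⌋ = $35,539; SL = ⌊$227,384/9⌋ = $25,264 → take DB $35,539. Book value $220,345.
Year 2: DB = ⌊$220,345 × 125%/9⌋ = $30,603; SL = ⌊$191,845/8⌋ = $23,980 → take DB $30,603. Book value $189,742.
Year 3: DB = ⌊$189,742 × 125%/9⌋ = $26,353; SL = ⌊$161,242/7⌋ = $23,034 → take DB $26,353. Book value $163,389.
Year 4: DB = ⌊$163,389 × 125%/9⌋ = $22,692; SL = ⌊$134,889/6⌋ = $22,481 → take DB $22,692. Book value $140,697.
Year 5: DB = ⌊$140,697 × 125%/9⌋ = $19,541; SL = ⌊$112,197/5⌋ = $22,439 → take SL $22,439. Book value $118,258.
Year 6: DB = ⌊$118,258 × 125%/9⌋ = $16,424; SL = ⌊$89,758/4⌋ = $22,439 → take SL $22,439. Book value $95,819.
Year 7: DB = ⌊$95,819 × 125%/9⌋ = $13,308; SL = ⌊$67,319/3⌋ = $22,439 → take SL $22,439. Book value $73,380.
Year 8: DB = ⌊$73,380 × 125%/9⌋ = $10,191; SL = ⌊$44,880/2⌋ = $22,440 → take SL $22,440. Book value $50,940.
Year 9 (final): $50,940 − $28,500 = $22,440. Book value $28,500.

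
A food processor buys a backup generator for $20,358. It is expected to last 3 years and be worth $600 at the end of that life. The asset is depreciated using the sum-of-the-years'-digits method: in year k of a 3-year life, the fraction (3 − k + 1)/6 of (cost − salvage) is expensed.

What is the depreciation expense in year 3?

Depreciable base = $20,358 − $600 = $19,758.
Sum of the years' digits = 3+2+1 = 6.
Year 1: $19,758 × 3/6 = $9,879. Book value $10,479.
Year 2: $19,758 × 2/6 = $6,586. Book value $3,893.
Year 3: $19,758 × 1/6 = $3,293. Book value $600.

$3,293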